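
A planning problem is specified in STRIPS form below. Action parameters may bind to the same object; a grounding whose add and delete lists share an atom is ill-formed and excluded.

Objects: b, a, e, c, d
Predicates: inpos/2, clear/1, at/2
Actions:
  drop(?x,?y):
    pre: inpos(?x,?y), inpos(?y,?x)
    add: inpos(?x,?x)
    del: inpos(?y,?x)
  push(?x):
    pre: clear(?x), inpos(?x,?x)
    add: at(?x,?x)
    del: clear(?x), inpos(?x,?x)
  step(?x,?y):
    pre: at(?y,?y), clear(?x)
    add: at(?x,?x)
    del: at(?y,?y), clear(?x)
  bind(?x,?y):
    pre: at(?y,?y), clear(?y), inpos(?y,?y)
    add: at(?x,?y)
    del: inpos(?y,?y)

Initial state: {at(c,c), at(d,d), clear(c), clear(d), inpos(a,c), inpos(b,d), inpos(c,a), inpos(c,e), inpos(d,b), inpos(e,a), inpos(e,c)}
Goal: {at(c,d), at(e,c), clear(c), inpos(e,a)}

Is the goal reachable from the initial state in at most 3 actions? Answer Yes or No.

No

1. drop(c,a)  →  {at(c,c), at(d,d), clear(c), clear(d), inpos(b,d), inpos(c,a), inpos(c,c), inpos(c,e), inpos(d,b), inpos(e,a), inpos(e,c)}
2. drop(d,b)  →  {at(c,c), at(d,d), clear(c), clear(d), inpos(c,a), inpos(c,c), inpos(c,e), inpos(d,b), inpos(d,d), inpos(e,a), inpos(e,c)}
3. bind(e,c)  →  {at(c,c), at(d,d), at(e,c), clear(c), clear(d), inpos(c,a), inpos(c,e), inpos(d,b), inpos(d,d), inpos(e,a), inpos(e,c)}
4. bind(c,d)  →  {at(c,c), at(c,d), at(d,d), at(e,c), clear(c), clear(d), inpos(c,a), inpos(c,e), inpos(d,b), inpos(e,a), inpos(e,c)}
optimal plan length = 4; 4 > 3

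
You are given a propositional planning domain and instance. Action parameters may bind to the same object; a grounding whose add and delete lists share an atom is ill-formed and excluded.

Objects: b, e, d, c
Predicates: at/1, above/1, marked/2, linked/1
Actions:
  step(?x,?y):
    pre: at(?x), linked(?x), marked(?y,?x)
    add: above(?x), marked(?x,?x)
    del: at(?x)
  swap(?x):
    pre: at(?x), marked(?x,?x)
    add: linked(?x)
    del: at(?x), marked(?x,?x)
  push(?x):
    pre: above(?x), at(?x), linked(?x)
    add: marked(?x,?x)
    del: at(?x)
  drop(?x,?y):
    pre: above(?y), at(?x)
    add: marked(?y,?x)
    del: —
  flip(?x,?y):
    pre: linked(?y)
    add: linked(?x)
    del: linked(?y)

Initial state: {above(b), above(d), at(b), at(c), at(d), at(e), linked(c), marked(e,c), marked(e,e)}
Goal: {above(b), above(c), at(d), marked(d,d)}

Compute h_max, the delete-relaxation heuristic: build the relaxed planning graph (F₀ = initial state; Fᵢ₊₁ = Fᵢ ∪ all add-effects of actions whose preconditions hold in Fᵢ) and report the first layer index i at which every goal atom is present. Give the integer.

1

F0 = init (9 atoms)
F1 = F0 ∪ {above(c), linked(b), linked(d), linked(e), marked(b,b), marked(b,c), marked(b,d), marked(b,e), marked(c,c), marked(d,b), marked(d,c), marked(d,d), marked(d,e)}  (22 atoms)
goal ⊆ F1  ⇒  h_max = 1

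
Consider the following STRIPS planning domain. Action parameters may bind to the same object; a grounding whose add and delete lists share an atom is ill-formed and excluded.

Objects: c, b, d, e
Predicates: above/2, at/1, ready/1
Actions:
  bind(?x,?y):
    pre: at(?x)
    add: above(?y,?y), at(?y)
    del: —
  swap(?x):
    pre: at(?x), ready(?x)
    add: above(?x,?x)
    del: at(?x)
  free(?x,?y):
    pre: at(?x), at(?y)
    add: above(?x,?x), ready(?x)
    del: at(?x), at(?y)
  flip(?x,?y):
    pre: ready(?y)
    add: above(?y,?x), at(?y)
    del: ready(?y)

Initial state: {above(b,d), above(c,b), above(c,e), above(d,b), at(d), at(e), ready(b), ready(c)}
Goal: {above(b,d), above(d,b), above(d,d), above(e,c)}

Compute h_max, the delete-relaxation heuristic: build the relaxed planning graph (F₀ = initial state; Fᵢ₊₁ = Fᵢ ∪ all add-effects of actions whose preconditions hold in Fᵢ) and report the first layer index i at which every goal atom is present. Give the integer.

F0 = init (8 atoms)
F1 = F0 ∪ {above(b,b), above(b,c), above(b,e), above(c,c), above(c,d), above(d,d), above(e,e), at(b), at(c), ready(d), ready(e)}  (19 atoms)
F2 = F1 ∪ {above(d,c), above(d,e), above(e,b), above(e,c), above(e,d)}  (24 atoms)
goal ⊆ F2  ⇒  h_max = 2

2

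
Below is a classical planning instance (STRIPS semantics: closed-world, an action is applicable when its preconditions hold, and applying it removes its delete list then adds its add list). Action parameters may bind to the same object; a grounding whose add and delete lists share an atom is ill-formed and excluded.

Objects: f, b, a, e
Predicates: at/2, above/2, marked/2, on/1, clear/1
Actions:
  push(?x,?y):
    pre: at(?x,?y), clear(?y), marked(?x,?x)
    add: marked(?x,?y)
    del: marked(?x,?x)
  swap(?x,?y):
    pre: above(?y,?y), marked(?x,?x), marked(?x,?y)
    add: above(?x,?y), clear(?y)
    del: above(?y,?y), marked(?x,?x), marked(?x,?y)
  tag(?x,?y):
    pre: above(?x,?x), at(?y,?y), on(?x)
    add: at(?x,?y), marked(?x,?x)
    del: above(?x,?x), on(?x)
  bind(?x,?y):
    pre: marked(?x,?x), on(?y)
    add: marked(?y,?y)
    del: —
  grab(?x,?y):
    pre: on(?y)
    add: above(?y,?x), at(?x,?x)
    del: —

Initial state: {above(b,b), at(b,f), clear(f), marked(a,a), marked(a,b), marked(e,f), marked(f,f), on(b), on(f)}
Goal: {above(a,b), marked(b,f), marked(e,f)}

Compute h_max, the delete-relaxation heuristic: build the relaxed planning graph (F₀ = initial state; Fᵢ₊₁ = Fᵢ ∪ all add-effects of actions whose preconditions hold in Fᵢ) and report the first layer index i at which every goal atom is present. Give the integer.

2

F0 = init (9 atoms)
F1 = F0 ∪ {above(a,b), above(b,a), above(b,e), above(b,f), above(f,a), above(f,b), above(f,e), above(f,f), at(a,a), at(b,b), at(e,e), at(f,f), clear(b), marked(b,b)}  (23 atoms)
F2 = F1 ∪ {at(b,a), at(b,e), at(f,a), at(f,b), at(f,e), marked(b,f)}  (29 atoms)
goal ⊆ F2  ⇒  h_max = 2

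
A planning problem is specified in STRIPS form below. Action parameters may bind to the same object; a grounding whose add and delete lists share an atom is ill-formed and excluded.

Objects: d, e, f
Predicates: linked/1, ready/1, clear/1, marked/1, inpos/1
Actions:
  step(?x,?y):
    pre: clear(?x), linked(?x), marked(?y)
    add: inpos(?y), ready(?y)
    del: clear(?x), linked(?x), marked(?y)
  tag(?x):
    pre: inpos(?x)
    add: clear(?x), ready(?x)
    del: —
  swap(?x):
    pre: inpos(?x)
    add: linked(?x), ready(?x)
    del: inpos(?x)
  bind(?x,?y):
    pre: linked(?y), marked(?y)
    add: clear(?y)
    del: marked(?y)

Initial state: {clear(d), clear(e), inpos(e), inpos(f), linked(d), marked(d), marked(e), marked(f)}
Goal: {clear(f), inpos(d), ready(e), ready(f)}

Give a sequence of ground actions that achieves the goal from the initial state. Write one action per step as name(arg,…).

step(d,d); tag(e); tag(f)

1. step(d,d)  →  {clear(e), inpos(d), inpos(e), inpos(f), marked(e), marked(f), ready(d)}
2. tag(e)  →  {clear(e), inpos(d), inpos(e), inpos(f), marked(e), marked(f), ready(d), ready(e)}
3. tag(f)  →  {clear(e), clear(f), inpos(d), inpos(e), inpos(f), marked(e), marked(f), ready(d), ready(e), ready(f)}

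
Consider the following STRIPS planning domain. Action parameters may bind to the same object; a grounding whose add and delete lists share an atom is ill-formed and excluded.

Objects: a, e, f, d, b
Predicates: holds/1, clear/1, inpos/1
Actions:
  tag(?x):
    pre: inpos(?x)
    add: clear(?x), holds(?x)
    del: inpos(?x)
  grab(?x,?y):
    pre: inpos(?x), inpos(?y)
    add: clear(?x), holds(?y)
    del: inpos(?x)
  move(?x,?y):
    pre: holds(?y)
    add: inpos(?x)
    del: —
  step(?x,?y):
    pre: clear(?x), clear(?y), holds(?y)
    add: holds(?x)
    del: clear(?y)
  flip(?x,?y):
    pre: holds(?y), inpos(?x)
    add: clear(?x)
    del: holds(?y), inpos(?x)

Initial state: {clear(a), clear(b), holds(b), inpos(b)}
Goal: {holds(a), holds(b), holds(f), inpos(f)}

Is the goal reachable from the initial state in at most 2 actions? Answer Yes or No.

1. move(f,b)  →  {clear(a), clear(b), holds(b), inpos(b), inpos(f)}
2. grab(b,f)  →  {clear(a), clear(b), holds(b), holds(f), inpos(f)}
3. step(a,b)  →  {clear(a), holds(a), holds(b), holds(f), inpos(f)}
optimal plan length = 3; 3 > 2

No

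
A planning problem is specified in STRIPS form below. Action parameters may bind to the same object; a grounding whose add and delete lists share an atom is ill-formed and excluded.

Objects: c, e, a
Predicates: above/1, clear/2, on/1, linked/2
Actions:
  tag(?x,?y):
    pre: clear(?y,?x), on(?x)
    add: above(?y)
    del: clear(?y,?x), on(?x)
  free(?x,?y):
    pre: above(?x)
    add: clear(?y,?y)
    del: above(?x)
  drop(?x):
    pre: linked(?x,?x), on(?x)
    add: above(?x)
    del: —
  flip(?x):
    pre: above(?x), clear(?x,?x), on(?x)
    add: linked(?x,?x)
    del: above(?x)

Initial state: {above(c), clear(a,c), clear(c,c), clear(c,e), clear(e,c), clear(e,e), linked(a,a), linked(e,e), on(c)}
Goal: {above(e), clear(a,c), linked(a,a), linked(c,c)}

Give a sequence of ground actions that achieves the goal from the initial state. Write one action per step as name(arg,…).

1. flip(c)  →  {clear(a,c), clear(c,c), clear(c,e), clear(e,c), clear(e,e), linked(a,a), linked(c,c), linked(e,e), on(c)}
2. tag(c,e)  →  {above(e), clear(a,c), clear(c,c), clear(c,e), clear(e,e), linked(a,a), linked(c,c), linked(e,e)}

flip(c); tag(c,e)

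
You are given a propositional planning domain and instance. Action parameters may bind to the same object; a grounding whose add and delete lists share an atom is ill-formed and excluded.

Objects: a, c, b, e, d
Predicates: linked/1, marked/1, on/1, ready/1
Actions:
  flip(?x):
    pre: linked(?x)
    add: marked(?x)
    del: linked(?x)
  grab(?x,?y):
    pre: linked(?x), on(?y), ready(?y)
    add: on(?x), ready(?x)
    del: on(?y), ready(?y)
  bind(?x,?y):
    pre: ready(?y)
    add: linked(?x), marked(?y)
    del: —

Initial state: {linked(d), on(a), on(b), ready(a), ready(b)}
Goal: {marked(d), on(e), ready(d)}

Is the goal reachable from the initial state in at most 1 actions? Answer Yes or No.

1. grab(d,a)  →  {linked(d), on(b), on(d), ready(b), ready(d)}
2. bind(e,d)  →  {linked(d), linked(e), marked(d), on(b), on(d), ready(b), ready(d)}
3. grab(e,b)  →  {linked(d), linked(e), marked(d), on(d), on(e), ready(d), ready(e)}
optimal plan length = 3; 3 > 1

No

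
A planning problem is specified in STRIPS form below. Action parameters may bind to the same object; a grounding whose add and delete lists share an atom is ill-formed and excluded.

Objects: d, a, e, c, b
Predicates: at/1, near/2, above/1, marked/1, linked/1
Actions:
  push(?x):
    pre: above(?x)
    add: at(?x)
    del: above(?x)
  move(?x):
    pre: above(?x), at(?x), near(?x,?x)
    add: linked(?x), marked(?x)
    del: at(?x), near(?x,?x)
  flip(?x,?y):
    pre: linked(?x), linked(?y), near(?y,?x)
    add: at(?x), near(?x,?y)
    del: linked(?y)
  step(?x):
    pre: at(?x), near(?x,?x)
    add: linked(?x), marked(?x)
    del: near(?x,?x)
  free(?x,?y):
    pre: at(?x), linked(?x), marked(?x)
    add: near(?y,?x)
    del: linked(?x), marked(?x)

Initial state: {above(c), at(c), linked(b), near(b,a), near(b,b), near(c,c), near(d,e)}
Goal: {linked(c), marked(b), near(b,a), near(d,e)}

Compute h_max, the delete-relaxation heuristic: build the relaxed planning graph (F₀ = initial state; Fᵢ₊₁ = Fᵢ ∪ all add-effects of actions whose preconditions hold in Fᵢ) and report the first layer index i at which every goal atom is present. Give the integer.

F0 = init (7 atoms)
F1 = F0 ∪ {at(b), linked(c), marked(c)}  (10 atoms)
F2 = F1 ∪ {marked(b), near(a,c), near(b,c), near(d,c), near(e,c)}  (15 atoms)
goal ⊆ F2  ⇒  h_max = 2

2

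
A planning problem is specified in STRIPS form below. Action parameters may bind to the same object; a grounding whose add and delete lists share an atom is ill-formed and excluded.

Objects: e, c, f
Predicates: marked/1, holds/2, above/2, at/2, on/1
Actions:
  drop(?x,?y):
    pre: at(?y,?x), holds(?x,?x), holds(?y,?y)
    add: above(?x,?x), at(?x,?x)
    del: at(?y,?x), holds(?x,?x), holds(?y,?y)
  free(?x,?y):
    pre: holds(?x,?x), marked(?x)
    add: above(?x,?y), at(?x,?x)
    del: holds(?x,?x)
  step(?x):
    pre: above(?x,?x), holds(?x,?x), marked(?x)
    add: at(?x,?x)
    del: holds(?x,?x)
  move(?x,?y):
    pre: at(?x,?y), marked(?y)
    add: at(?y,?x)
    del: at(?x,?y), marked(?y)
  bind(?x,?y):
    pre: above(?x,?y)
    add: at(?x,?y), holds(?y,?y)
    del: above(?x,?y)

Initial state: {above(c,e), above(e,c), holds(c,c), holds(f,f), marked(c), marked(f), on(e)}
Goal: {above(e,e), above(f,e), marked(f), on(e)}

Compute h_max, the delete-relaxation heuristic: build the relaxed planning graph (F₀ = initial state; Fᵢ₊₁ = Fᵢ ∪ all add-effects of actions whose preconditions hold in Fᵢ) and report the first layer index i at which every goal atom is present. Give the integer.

F0 = init (7 atoms)
F1 = F0 ∪ {above(c,c), above(c,f), above(f,c), above(f,e), above(f,f), at(c,c), at(c,e), at(e,c), at(f,f), holds(e,e)}  (17 atoms)
F2 = F1 ∪ {above(e,e), at(c,f), at(e,e), at(f,c), at(f,e)}  (22 atoms)
goal ⊆ F2  ⇒  h_max = 2

2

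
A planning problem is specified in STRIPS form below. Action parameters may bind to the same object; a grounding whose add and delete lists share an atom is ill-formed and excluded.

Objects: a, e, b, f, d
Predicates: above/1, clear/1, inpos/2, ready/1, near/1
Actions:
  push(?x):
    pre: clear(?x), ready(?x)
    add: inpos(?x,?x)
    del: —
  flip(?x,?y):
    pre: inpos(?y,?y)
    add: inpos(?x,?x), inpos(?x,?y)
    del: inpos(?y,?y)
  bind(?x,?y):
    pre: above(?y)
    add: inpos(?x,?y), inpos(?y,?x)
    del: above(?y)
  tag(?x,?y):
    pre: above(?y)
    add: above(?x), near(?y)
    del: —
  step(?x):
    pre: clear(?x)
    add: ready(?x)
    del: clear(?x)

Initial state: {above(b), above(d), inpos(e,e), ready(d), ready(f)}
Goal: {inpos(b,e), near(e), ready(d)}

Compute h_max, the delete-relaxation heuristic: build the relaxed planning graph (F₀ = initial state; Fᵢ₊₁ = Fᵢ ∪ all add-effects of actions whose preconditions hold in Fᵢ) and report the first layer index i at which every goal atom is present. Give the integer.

2

F0 = init (5 atoms)
F1 = F0 ∪ {above(a), above(e), above(f), inpos(a,a), inpos(a,b), inpos(a,d), inpos(a,e), inpos(b,a), inpos(b,b), inpos(b,d), inpos(b,e), inpos(b,f), inpos(d,a), inpos(d,b), inpos(d,d), inpos(d,e), inpos(d,f), inpos(e,b), inpos(e,d), inpos(f,b), inpos(f,d), inpos(f,e), inpos(f,f), near(b), near(d)}  (30 atoms)
F2 = F1 ∪ {inpos(a,f), inpos(e,a), inpos(e,f), inpos(f,a), near(a), near(e), near(f)}  (37 atoms)
goal ⊆ F2  ⇒  h_max = 2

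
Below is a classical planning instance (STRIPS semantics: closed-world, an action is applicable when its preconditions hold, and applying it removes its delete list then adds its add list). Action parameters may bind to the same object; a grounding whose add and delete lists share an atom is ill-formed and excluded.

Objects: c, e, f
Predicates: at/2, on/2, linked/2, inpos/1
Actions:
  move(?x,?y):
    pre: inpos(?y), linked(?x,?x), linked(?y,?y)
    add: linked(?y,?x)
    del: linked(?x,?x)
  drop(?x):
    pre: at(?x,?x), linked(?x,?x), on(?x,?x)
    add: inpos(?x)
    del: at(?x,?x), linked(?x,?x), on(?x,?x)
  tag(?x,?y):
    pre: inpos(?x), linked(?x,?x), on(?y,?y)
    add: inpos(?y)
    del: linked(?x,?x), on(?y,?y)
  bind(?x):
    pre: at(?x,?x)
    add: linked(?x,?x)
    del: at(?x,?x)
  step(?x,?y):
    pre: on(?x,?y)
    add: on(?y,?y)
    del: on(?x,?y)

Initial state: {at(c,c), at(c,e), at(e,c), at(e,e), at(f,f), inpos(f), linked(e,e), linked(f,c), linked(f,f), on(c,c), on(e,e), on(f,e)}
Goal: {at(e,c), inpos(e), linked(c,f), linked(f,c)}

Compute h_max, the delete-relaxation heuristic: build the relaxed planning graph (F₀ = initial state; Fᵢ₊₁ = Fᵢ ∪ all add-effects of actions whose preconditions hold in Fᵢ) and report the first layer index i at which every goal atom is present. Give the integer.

2

F0 = init (12 atoms)
F1 = F0 ∪ {inpos(c), inpos(e), linked(c,c), linked(f,e)}  (16 atoms)
F2 = F1 ∪ {linked(c,e), linked(c,f), linked(e,c), linked(e,f)}  (20 atoms)
goal ⊆ F2  ⇒  h_max = 2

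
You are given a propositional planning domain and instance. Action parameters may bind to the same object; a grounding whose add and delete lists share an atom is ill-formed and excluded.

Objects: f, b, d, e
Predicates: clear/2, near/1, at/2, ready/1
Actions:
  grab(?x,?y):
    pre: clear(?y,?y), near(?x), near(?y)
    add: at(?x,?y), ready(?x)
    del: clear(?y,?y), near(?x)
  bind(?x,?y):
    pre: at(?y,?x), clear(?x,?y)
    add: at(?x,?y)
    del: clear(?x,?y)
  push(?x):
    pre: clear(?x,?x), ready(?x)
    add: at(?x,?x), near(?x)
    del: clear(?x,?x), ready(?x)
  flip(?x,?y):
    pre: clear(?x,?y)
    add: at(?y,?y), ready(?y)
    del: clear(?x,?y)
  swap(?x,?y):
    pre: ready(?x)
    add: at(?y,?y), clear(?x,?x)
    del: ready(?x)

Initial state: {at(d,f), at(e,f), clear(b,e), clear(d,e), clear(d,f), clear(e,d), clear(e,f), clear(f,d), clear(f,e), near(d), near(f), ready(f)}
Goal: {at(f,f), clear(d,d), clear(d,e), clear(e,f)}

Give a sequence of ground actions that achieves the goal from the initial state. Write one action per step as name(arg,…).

flip(f,d); swap(d,f)

1. flip(f,d)  →  {at(d,d), at(d,f), at(e,f), clear(b,e), clear(d,e), clear(d,f), clear(e,d), clear(e,f), clear(f,e), near(d), near(f), ready(d), ready(f)}
2. swap(d,f)  →  {at(d,d), at(d,f), at(e,f), at(f,f), clear(b,e), clear(d,d), clear(d,e), clear(d,f), clear(e,d), clear(e,f), clear(f,e), near(d), near(f), ready(f)}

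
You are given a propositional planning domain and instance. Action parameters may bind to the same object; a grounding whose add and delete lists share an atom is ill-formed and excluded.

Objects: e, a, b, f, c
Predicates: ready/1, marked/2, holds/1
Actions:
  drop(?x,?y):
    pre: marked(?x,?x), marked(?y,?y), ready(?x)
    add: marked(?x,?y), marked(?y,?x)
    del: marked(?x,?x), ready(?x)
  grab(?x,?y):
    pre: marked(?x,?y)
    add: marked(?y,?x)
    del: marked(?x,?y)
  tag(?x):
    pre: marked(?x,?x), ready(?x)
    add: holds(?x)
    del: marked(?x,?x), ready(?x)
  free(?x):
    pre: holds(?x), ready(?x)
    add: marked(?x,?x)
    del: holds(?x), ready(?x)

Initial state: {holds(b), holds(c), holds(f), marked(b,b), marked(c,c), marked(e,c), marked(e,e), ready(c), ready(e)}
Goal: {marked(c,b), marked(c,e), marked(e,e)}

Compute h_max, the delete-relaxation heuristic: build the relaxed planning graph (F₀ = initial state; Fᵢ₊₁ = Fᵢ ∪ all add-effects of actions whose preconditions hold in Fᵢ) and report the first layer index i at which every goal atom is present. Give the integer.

1

F0 = init (9 atoms)
F1 = F0 ∪ {holds(e), marked(b,c), marked(b,e), marked(c,b), marked(c,e), marked(e,b)}  (15 atoms)
goal ⊆ F1  ⇒  h_max = 1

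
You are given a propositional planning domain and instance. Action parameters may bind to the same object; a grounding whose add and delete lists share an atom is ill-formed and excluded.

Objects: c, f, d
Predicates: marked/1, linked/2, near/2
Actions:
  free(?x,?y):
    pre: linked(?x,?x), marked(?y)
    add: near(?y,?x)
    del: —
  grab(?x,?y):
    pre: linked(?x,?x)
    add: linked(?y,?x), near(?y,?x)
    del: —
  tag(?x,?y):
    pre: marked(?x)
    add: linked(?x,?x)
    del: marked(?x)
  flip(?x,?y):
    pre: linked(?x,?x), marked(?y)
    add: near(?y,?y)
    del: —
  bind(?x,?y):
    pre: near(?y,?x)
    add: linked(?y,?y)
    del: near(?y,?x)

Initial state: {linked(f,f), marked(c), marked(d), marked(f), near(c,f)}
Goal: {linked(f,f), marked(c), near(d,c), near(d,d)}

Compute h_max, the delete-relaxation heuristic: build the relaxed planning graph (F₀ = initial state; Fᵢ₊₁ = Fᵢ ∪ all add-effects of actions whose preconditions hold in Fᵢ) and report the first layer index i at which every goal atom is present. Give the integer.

2

F0 = init (5 atoms)
F1 = F0 ∪ {linked(c,c), linked(c,f), linked(d,d), linked(d,f), near(c,c), near(d,d), near(d,f), near(f,f)}  (13 atoms)
F2 = F1 ∪ {linked(c,d), linked(d,c), linked(f,c), linked(f,d), near(c,d), near(d,c), near(f,c), near(f,d)}  (21 atoms)
goal ⊆ F2  ⇒  h_max = 2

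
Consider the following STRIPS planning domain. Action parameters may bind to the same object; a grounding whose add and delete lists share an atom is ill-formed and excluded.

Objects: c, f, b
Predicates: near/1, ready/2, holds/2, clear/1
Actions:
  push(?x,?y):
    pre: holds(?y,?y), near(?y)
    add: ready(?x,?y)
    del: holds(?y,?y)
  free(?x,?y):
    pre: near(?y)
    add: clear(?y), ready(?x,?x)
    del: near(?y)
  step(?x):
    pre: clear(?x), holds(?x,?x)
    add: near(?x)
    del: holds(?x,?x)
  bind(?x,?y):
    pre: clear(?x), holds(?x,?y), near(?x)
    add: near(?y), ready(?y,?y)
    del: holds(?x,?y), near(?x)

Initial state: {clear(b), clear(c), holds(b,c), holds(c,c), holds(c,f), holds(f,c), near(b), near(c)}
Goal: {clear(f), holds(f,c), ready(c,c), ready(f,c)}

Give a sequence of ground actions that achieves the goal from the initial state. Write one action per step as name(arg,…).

push(f,c); bind(c,f); free(c,f)

1. push(f,c)  →  {clear(b), clear(c), holds(b,c), holds(c,f), holds(f,c), near(b), near(c), ready(f,c)}
2. bind(c,f)  →  {clear(b), clear(c), holds(b,c), holds(f,c), near(b), near(f), ready(f,c), ready(f,f)}
3. free(c,f)  →  {clear(b), clear(c), clear(f), holds(b,c), holds(f,c), near(b), ready(c,c), ready(f,c), ready(f,f)}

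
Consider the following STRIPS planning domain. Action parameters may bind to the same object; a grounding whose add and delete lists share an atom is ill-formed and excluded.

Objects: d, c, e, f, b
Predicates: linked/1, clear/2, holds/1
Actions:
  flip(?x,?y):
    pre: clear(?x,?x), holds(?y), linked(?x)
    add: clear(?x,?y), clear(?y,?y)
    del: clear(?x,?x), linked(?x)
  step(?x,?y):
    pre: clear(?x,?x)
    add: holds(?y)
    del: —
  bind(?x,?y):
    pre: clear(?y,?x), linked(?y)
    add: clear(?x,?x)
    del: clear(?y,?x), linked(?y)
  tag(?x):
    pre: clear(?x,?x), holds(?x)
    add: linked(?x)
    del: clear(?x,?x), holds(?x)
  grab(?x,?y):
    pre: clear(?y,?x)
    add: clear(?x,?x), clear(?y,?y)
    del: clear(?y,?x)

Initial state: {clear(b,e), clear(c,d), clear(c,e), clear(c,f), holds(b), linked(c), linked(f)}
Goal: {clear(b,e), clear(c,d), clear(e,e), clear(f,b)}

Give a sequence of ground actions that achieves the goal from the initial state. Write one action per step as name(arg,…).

1. bind(e,c)  →  {clear(b,e), clear(c,d), clear(c,f), clear(e,e), holds(b), linked(f)}
2. grab(f,c)  →  {clear(b,e), clear(c,c), clear(c,d), clear(e,e), clear(f,f), holds(b), linked(f)}
3. flip(f,b)  →  {clear(b,b), clear(b,e), clear(c,c), clear(c,d), clear(e,e), clear(f,b), holds(b)}

bind(e,c); grab(f,c); flip(f,b)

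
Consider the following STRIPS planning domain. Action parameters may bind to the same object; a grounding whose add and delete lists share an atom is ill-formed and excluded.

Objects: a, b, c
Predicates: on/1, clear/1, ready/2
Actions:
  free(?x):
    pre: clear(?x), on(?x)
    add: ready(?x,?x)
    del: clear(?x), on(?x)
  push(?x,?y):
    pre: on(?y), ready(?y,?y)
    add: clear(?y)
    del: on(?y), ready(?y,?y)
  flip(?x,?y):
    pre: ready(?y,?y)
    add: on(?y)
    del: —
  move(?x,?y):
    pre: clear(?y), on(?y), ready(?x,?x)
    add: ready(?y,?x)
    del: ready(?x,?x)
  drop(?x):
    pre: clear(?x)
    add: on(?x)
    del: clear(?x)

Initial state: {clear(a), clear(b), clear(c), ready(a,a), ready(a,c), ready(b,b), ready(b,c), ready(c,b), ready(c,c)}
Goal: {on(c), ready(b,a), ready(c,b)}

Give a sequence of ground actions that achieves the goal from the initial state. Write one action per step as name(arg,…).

flip(a,b); flip(a,c); move(a,b)

1. flip(a,b)  →  {clear(a), clear(b), clear(c), on(b), ready(a,a), ready(a,c), ready(b,b), ready(b,c), ready(c,b), ready(c,c)}
2. flip(a,c)  →  {clear(a), clear(b), clear(c), on(b), on(c), ready(a,a), ready(a,c), ready(b,b), ready(b,c), ready(c,b), ready(c,c)}
3. move(a,b)  →  {clear(a), clear(b), clear(c), on(b), on(c), ready(a,c), ready(b,a), ready(b,b), ready(b,c), ready(c,b), ready(c,c)}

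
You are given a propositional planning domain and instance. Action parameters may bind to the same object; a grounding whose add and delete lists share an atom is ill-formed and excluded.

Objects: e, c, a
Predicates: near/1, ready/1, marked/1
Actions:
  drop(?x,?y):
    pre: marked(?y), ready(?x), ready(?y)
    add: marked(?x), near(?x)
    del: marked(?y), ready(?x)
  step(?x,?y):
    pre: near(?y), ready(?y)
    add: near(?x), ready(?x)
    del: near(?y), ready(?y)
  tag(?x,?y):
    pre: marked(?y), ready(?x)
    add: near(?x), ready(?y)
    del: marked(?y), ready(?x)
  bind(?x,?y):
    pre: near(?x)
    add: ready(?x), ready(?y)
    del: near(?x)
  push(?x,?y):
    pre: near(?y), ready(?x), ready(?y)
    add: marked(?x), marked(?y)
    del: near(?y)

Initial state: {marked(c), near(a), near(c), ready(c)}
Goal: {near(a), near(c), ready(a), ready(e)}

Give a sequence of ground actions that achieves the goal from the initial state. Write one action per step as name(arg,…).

1. bind(a,e)  →  {marked(c), near(c), ready(a), ready(c), ready(e)}
2. drop(a,c)  →  {marked(a), near(a), near(c), ready(c), ready(e)}
3. tag(c,a)  →  {near(a), near(c), ready(a), ready(e)}

bind(a,e); drop(a,c); tag(c,a)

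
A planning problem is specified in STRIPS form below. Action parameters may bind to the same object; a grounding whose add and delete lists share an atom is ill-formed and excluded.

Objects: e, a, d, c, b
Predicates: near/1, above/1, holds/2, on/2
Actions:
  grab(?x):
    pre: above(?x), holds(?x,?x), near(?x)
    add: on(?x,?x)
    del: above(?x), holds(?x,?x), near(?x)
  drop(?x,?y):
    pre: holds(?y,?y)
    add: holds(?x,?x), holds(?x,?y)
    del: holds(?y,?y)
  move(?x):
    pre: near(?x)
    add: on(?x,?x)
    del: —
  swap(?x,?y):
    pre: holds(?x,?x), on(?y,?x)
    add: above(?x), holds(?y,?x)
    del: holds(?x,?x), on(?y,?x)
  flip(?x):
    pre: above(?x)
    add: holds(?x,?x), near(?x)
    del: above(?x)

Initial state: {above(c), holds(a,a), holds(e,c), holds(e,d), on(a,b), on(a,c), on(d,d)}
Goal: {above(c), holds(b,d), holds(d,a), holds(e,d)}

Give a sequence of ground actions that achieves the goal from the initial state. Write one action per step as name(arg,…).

1. drop(d,a)  →  {above(c), holds(d,a), holds(d,d), holds(e,c), holds(e,d), on(a,b), on(a,c), on(d,d)}
2. drop(b,d)  →  {above(c), holds(b,b), holds(b,d), holds(d,a), holds(e,c), holds(e,d), on(a,b), on(a,c), on(d,d)}

drop(d,a); drop(b,d)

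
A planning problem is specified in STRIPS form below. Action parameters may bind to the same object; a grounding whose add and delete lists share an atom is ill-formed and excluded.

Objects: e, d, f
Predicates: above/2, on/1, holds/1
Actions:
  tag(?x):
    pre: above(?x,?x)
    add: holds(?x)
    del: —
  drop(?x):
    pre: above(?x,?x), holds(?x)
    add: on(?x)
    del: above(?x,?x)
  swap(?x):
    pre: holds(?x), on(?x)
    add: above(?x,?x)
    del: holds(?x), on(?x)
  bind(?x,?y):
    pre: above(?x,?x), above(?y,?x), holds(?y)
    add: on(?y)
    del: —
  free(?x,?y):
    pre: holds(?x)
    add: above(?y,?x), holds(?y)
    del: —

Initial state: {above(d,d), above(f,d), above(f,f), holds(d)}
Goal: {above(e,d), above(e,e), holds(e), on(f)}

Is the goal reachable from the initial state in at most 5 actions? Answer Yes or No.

Yes

1. tag(f)  →  {above(d,d), above(f,d), above(f,f), holds(d), holds(f)}
2. drop(f)  →  {above(d,d), above(f,d), holds(d), holds(f), on(f)}
3. free(d,e)  →  {above(d,d), above(e,d), above(f,d), holds(d), holds(e), holds(f), on(f)}
4. free(e,e)  →  {above(d,d), above(e,d), above(e,e), above(f,d), holds(d), holds(e), holds(f), on(f)}
optimal plan length = 4; 4 ≤ 5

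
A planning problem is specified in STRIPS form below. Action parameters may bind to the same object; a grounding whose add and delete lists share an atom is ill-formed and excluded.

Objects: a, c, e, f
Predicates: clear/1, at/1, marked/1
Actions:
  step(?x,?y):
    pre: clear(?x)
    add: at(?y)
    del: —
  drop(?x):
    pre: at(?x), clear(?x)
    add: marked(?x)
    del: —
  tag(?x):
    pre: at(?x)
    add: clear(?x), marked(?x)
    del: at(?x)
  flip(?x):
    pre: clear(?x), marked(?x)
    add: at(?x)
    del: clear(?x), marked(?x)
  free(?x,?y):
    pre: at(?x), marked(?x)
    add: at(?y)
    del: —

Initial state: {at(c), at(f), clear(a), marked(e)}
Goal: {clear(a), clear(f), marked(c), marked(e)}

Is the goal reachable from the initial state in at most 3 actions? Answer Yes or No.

Yes

1. tag(c)  →  {at(f), clear(a), clear(c), marked(c), marked(e)}
2. tag(f)  →  {clear(a), clear(c), clear(f), marked(c), marked(e), marked(f)}
optimal plan length = 2; 2 ≤ 3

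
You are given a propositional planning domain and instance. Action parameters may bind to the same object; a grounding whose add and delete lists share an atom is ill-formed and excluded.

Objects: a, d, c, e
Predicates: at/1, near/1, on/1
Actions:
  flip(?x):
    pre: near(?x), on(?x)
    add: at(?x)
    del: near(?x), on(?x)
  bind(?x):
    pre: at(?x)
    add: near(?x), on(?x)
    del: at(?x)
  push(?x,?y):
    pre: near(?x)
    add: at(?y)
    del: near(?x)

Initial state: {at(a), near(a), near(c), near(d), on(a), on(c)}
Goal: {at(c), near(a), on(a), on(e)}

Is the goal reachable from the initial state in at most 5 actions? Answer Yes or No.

Yes

1. flip(c)  →  {at(a), at(c), near(a), near(d), on(a)}
2. push(d,e)  →  {at(a), at(c), at(e), near(a), on(a)}
3. bind(e)  →  {at(a), at(c), near(a), near(e), on(a), on(e)}
optimal plan length = 3; 3 ≤ 5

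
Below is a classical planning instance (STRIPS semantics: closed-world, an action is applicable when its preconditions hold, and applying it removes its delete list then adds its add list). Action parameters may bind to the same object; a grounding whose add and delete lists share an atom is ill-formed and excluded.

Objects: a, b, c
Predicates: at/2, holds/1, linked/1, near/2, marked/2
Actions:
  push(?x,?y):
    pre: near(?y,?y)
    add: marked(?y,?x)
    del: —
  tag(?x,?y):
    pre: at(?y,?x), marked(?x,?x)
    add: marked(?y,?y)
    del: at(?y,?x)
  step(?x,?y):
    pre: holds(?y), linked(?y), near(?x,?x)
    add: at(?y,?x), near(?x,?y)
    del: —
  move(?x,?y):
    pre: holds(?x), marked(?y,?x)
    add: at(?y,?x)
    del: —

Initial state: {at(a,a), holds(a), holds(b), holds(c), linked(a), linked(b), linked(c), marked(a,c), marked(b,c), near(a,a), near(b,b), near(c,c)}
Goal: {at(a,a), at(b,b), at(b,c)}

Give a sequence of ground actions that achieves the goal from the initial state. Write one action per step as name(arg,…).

step(b,b); step(c,b)

1. step(b,b)  →  {at(a,a), at(b,b), holds(a), holds(b), holds(c), linked(a), linked(b), linked(c), marked(a,c), marked(b,c), near(a,a), near(b,b), near(c,c)}
2. step(c,b)  →  {at(a,a), at(b,b), at(b,c), holds(a), holds(b), holds(c), linked(a), linked(b), linked(c), marked(a,c), marked(b,c), near(a,a), near(b,b), near(c,b), near(c,c)}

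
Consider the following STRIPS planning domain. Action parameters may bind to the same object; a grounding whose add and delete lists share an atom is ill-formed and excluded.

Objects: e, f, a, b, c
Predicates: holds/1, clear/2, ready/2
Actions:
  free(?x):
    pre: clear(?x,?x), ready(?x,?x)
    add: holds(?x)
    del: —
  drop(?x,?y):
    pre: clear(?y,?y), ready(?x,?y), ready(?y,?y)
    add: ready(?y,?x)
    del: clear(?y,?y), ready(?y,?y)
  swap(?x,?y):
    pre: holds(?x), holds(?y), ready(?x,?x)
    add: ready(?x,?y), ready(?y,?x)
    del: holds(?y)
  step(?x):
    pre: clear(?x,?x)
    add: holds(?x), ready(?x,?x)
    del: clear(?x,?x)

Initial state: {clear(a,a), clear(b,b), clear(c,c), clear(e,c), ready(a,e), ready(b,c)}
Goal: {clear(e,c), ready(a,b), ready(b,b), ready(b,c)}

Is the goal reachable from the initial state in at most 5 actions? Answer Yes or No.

1. step(a)  →  {clear(b,b), clear(c,c), clear(e,c), holds(a), ready(a,a), ready(a,e), ready(b,c)}
2. step(b)  →  {clear(c,c), clear(e,c), holds(a), holds(b), ready(a,a), ready(a,e), ready(b,b), ready(b,c)}
3. swap(a,b)  →  {clear(c,c), clear(e,c), holds(a), ready(a,a), ready(a,b), ready(a,e), ready(b,a), ready(b,b), ready(b,c)}
optimal plan length = 3; 3 ≤ 5

Yes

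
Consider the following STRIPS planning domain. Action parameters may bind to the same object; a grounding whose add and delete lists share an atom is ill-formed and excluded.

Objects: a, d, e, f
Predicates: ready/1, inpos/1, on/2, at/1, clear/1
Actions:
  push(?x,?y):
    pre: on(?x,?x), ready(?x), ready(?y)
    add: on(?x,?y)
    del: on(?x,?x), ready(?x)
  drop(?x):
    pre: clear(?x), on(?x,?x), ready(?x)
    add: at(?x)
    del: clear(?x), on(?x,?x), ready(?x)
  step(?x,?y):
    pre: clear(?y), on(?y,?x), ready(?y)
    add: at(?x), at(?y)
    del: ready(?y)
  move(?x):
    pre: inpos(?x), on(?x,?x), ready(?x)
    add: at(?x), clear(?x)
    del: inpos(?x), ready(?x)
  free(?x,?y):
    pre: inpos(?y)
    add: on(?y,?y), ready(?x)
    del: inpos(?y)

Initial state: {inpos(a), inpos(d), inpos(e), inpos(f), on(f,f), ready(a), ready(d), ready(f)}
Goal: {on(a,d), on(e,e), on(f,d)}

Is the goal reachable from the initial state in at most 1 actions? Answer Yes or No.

No

1. push(f,d)  →  {inpos(a), inpos(d), inpos(e), inpos(f), on(f,d), ready(a), ready(d)}
2. free(a,a)  →  {inpos(d), inpos(e), inpos(f), on(a,a), on(f,d), ready(a), ready(d)}
3. push(a,d)  →  {inpos(d), inpos(e), inpos(f), on(a,d), on(f,d), ready(d)}
4. free(a,e)  →  {inpos(d), inpos(f), on(a,d), on(e,e), on(f,d), ready(a), ready(d)}
optimal plan length = 4; 4 > 1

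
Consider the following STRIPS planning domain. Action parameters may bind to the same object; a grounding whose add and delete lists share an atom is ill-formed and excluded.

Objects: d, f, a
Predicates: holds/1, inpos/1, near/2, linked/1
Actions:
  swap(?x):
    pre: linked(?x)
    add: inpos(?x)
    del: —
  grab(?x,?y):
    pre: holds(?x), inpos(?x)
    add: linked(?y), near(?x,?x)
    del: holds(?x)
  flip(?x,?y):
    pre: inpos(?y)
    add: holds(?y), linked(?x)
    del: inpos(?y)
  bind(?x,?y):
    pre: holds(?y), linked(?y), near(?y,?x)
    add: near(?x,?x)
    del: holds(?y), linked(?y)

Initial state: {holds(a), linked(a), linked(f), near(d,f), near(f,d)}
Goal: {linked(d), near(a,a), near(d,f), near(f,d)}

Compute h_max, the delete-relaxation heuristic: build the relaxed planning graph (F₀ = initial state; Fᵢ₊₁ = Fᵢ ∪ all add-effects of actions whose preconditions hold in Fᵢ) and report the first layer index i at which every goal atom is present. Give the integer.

F0 = init (5 atoms)
F1 = F0 ∪ {inpos(a), inpos(f)}  (7 atoms)
F2 = F1 ∪ {holds(f), linked(d), near(a,a)}  (10 atoms)
goal ⊆ F2  ⇒  h_max = 2

2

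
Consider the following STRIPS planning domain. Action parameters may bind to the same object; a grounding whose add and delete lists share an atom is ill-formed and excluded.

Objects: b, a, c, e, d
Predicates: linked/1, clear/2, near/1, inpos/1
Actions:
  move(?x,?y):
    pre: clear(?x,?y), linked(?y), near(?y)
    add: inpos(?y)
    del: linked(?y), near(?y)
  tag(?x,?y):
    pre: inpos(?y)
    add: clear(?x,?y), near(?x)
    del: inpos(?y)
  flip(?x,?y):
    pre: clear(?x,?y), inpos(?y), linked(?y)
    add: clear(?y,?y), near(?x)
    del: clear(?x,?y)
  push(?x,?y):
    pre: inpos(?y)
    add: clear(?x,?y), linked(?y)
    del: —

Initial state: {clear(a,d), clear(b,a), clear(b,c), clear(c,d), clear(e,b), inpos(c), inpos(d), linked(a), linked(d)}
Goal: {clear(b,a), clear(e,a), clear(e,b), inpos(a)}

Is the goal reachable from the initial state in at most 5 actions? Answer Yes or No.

Yes

1. tag(a,c)  →  {clear(a,c), clear(a,d), clear(b,a), clear(b,c), clear(c,d), clear(e,b), inpos(d), linked(a), linked(d), near(a)}
2. move(b,a)  →  {clear(a,c), clear(a,d), clear(b,a), clear(b,c), clear(c,d), clear(e,b), inpos(a), inpos(d), linked(d)}
3. push(e,a)  →  {clear(a,c), clear(a,d), clear(b,a), clear(b,c), clear(c,d), clear(e,a), clear(e,b), inpos(a), inpos(d), linked(a), linked(d)}
optimal plan length = 3; 3 ≤ 5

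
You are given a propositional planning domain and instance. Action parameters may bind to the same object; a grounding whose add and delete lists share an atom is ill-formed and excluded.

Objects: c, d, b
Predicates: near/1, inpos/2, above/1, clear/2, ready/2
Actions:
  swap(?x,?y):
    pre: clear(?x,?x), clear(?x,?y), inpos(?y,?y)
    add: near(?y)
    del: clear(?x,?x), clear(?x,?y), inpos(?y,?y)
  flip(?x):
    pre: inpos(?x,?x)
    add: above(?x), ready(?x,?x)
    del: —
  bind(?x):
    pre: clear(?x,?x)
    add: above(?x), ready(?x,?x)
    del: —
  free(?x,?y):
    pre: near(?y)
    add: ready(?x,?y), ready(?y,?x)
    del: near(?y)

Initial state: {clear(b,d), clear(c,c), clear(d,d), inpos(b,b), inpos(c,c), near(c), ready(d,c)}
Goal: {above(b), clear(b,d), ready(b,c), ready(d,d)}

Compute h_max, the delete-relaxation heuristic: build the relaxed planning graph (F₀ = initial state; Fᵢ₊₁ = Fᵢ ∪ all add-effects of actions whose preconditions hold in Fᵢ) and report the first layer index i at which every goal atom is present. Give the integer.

F0 = init (7 atoms)
F1 = F0 ∪ {above(b), above(c), above(d), ready(b,b), ready(b,c), ready(c,b), ready(c,c), ready(c,d), ready(d,d)}  (16 atoms)
goal ⊆ F1  ⇒  h_max = 1

1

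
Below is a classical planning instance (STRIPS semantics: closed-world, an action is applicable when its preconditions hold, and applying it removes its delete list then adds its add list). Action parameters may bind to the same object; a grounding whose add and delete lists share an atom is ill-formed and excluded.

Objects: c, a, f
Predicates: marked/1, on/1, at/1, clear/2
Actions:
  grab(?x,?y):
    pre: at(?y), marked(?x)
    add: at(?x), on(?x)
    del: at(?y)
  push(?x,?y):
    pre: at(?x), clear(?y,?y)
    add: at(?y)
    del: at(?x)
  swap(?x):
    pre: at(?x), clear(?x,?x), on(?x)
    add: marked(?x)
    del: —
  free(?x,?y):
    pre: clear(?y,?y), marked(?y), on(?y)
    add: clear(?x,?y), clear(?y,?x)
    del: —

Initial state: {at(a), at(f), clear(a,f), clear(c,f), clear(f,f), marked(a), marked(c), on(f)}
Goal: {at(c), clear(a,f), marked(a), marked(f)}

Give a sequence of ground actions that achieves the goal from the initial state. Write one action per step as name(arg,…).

grab(c,a); swap(f)

1. grab(c,a)  →  {at(c), at(f), clear(a,f), clear(c,f), clear(f,f), marked(a), marked(c), on(c), on(f)}
2. swap(f)  →  {at(c), at(f), clear(a,f), clear(c,f), clear(f,f), marked(a), marked(c), marked(f), on(c), on(f)}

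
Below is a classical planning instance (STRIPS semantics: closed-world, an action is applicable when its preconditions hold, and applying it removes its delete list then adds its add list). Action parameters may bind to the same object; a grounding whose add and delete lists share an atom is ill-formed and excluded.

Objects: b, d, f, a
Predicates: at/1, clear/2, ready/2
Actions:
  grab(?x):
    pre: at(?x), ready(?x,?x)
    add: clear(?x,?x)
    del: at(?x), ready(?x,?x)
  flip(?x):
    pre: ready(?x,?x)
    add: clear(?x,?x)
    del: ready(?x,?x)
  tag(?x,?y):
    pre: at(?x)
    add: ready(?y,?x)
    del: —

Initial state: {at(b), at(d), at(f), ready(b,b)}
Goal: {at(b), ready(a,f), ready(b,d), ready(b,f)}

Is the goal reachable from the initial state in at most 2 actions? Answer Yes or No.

No

1. tag(d,b)  →  {at(b), at(d), at(f), ready(b,b), ready(b,d)}
2. tag(f,b)  →  {at(b), at(d), at(f), ready(b,b), ready(b,d), ready(b,f)}
3. tag(f,a)  →  {at(b), at(d), at(f), ready(a,f), ready(b,b), ready(b,d), ready(b,f)}
optimal plan length = 3; 3 > 2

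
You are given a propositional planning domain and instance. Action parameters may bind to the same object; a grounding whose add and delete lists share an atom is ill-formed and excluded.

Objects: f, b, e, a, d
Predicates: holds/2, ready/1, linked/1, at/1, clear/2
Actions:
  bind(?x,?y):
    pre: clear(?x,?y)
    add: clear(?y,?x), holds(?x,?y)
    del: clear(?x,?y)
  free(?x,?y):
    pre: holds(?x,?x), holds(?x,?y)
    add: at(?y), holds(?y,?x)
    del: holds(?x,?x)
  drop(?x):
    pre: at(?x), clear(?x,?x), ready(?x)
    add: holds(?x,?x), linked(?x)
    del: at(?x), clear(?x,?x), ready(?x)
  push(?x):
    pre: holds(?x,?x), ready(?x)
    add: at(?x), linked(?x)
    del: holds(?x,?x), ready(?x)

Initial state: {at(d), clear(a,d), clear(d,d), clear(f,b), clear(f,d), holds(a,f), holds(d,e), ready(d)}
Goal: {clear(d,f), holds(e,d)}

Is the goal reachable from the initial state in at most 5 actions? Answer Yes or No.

1. bind(f,d)  →  {at(d), clear(a,d), clear(d,d), clear(d,f), clear(f,b), holds(a,f), holds(d,e), holds(f,d), ready(d)}
2. drop(d)  →  {clear(a,d), clear(d,f), clear(f,b), holds(a,f), holds(d,d), holds(d,e), holds(f,d), linked(d)}
3. free(d,e)  →  {at(e), clear(a,d), clear(d,f), clear(f,b), holds(a,f), holds(d,e), holds(e,d), holds(f,d), linked(d)}
optimal plan length = 3; 3 ≤ 5

Yes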